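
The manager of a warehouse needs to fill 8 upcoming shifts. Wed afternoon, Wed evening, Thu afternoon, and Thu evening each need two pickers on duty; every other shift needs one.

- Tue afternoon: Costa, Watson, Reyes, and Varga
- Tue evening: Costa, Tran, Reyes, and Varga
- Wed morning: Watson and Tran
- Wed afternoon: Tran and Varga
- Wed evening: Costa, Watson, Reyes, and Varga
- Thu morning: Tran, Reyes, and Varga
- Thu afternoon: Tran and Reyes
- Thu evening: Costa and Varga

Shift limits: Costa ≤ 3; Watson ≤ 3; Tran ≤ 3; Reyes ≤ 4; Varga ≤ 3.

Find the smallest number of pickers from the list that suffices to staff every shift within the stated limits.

4

12 slots to fill and no one can take more than 4, so at least ⌈12/4⌉ = 3 pickers are needed.
Any 3 pickers together have capacity at most 4+3+3 = 10 < 12 slots, so 3 can never suffice.
Costa, Tran, Reyes, and Varga alone can cover everything: Tue afternoon→Costa, Tue evening→Reyes, Wed morning→Tran, Wed afternoon→Tran+Varga, Wed evening→Costa+Reyes, Thu morning→Reyes, Thu afternoon→Tran+Reyes, Thu evening→Costa+Varga.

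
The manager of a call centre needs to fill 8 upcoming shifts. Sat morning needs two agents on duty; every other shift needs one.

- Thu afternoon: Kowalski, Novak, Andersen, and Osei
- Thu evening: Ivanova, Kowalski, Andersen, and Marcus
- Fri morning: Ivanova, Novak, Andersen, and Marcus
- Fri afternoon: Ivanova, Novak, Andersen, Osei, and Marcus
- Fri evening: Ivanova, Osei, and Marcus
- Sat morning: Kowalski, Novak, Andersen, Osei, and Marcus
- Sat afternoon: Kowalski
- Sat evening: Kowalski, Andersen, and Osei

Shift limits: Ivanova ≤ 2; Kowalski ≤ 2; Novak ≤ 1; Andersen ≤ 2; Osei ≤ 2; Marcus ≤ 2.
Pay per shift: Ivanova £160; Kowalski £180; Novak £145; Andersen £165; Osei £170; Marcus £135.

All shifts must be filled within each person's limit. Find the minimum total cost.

£1415

Sat afternoon can only be covered by Kowalski, so that assignment is forced.
Picking the cheapest available agent for each shift independently would cost £1310, but that ignores the shift limits.
An optimal schedule: Thu afternoon→Novak, Thu evening→Marcus, Fri morning→Ivanova, Fri afternoon→Ivanova, Fri evening→Marcus, Sat morning→Andersen+Osei, Sat afternoon→Kowalski, Sat evening→Andersen.
Total: 145 + 135 + 160 + 160 + 135 + 165 + 170 + 180 + 165 = £1415.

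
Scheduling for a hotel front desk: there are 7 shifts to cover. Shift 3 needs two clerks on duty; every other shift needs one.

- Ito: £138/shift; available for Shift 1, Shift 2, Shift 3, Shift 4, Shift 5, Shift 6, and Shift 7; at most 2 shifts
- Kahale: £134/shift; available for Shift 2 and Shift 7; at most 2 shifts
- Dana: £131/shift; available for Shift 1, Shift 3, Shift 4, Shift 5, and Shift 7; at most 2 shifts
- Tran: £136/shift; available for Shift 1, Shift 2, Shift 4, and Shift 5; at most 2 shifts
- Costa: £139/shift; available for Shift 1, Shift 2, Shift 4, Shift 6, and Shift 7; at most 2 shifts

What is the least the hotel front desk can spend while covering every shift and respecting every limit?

£1078

Shift 3 can only be covered by Ito and Dana, so that assignment is forced.
Picking the cheapest available clerk for each shift independently would cost £1065, but that ignores the shift limits.
An optimal schedule: Shift 1→Tran, Shift 2→Kahale, Shift 3→Ito+Dana, Shift 4→Tran, Shift 5→Dana, Shift 6→Ito, Shift 7→Kahale.
Total: 136 + 134 + 138 + 131 + 136 + 131 + 138 + 134 = £1078.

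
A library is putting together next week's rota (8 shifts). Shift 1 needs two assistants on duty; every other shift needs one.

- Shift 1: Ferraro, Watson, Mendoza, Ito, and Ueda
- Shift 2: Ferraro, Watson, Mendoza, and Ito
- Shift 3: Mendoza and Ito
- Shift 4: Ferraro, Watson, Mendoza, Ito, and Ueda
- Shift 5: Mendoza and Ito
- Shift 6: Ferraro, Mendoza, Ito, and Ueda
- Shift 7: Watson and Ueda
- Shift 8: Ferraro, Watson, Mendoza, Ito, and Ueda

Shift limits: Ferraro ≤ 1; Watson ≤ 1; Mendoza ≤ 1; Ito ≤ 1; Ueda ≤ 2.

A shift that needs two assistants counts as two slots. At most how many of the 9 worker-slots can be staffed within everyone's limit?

6

Total capacity across all assistants is 1+1+1+1+2 = 6, and 9 slots are needed, so at most 6 can be filled.
An assignment achieving 6: Shift 1→Ueda, Shift 2→Ferraro, Shift 3→Mendoza, Shift 5→Ito, Shift 6→Ueda, Shift 7→Watson.
Loads: Ferraro 1/1, Watson 1/1, Mendoza 1/1, Ito 1/1, Ueda 2/2.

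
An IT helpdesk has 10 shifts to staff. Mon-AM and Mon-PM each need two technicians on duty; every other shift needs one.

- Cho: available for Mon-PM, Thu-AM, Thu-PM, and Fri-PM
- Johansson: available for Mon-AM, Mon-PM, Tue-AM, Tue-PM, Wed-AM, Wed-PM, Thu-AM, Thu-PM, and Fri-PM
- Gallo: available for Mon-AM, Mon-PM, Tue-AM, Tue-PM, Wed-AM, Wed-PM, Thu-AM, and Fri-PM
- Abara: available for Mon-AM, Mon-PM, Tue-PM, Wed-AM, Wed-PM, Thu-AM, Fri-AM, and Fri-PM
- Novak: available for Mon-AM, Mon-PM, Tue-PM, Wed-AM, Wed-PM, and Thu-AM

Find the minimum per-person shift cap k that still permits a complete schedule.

3

With 5 technicians and 12 worker-slots to fill, someone must work at least ⌈12/5⌉ = 3 shifts, so k ≥ 3.
k = 3 works: Mon-AM→Gallo+Abara, Mon-PM→Gallo+Abara, Tue-AM→Johansson, Tue-PM→Johansson, Wed-AM→Johansson, Wed-PM→Gallo, Thu-AM→Cho, Thu-PM→Cho, Fri-AM→Abara, Fri-PM→Cho.
Loads: Cho 3, Johansson 3, Gallo 3, Abara 3, Novak 0 — all ≤ 3.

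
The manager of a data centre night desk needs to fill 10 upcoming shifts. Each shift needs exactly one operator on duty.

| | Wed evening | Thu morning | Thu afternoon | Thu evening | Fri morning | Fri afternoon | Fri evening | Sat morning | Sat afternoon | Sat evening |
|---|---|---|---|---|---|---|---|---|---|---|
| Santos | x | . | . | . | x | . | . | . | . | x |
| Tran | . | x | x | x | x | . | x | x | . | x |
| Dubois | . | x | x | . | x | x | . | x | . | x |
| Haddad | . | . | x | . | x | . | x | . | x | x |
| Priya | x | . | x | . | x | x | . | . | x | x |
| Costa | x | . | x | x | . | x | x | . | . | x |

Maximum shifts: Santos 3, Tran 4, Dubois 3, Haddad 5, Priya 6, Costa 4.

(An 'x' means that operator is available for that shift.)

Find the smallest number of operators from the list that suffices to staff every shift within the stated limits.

10 slots to fill and no one can take more than 6, so at least ⌈10/6⌉ = 2 operators are needed.
Tran and Priya alone can cover everything: Wed evening→Priya, Thu morning→Tran, Thu afternoon→Priya, Thu evening→Tran, Fri morning→Priya, Fri afternoon→Priya, Fri evening→Tran, Sat morning→Tran, Sat afternoon→Priya, Sat evening→Priya.

2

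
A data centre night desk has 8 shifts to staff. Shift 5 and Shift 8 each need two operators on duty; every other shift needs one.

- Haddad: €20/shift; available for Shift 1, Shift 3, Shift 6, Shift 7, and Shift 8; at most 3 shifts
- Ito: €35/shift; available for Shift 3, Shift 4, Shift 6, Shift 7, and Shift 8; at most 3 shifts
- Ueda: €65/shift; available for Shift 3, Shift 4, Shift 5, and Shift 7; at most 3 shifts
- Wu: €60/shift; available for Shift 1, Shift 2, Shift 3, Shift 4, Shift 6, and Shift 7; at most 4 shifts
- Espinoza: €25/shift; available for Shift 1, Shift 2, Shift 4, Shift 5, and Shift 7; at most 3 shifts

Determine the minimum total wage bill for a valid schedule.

Shift 5 can only be covered by Ueda and Espinoza, so that assignment is forced.
Shift 8 can only be covered by Haddad and Ito, so that assignment is forced.
Picking the cheapest available operator for each shift independently would cost €275, but that ignores the shift limits.
An optimal schedule: Shift 1→Haddad, Shift 2→Espinoza, Shift 3→Ito, Shift 4→Espinoza, Shift 5→Espinoza+Ueda, Shift 6→Haddad, Shift 7→Ito, Shift 8→Haddad+Ito.
Total: 20 + 25 + 35 + 25 + 25 + 65 + 20 + 35 + 20 + 35 = €305.

€305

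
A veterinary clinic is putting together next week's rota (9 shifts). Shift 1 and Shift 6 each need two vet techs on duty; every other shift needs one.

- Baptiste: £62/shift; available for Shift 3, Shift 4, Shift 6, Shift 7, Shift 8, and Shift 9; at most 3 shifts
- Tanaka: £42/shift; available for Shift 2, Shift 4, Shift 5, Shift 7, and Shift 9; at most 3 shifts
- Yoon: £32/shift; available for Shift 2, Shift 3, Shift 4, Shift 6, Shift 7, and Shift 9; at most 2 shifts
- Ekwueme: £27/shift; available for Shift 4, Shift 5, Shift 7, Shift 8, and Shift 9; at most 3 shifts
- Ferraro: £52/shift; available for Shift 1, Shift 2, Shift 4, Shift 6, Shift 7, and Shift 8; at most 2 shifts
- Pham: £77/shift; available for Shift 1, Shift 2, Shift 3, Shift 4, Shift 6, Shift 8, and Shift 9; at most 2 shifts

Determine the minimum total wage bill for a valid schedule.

£452

Shift 1 can only be covered by Ferraro and Pham, so that assignment is forced.
Picking the cheapest available vet tech for each shift independently would cost £412, but that ignores the shift limits.
An optimal schedule: Shift 1→Ferraro+Pham, Shift 2→Tanaka, Shift 3→Yoon, Shift 4→Tanaka, Shift 5→Ekwueme, Shift 6→Yoon+Ferraro, Shift 7→Ekwueme, Shift 8→Ekwueme, Shift 9→Tanaka.
Total: 52 + 77 + 42 + 32 + 42 + 27 + 32 + 52 + 27 + 27 + 42 = £452.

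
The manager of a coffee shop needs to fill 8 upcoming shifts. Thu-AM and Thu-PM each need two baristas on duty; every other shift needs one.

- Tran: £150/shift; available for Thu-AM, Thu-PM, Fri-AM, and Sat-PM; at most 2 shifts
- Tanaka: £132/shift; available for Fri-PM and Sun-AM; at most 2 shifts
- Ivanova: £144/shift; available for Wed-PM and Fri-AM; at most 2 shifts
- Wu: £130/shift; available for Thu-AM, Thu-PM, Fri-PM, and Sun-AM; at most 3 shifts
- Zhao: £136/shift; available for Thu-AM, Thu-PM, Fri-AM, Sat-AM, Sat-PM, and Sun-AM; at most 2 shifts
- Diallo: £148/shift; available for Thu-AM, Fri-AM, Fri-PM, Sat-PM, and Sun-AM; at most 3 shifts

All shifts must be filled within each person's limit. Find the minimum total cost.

Wed-PM can only be covered by Ivanova, so that assignment is forced.
Sat-AM can only be covered by Zhao, so that assignment is forced.
Picking the cheapest available barista for each shift independently would cost £1344, but that ignores the shift limits.
An optimal schedule: Wed-PM→Ivanova, Thu-AM→Wu+Diallo, Thu-PM→Wu+Zhao, Fri-AM→Ivanova, Fri-PM→Wu, Sat-AM→Zhao, Sat-PM→Diallo, Sun-AM→Tanaka.
Total: 144 + 130 + 148 + 130 + 136 + 144 + 130 + 136 + 148 + 132 = £1378.

£1378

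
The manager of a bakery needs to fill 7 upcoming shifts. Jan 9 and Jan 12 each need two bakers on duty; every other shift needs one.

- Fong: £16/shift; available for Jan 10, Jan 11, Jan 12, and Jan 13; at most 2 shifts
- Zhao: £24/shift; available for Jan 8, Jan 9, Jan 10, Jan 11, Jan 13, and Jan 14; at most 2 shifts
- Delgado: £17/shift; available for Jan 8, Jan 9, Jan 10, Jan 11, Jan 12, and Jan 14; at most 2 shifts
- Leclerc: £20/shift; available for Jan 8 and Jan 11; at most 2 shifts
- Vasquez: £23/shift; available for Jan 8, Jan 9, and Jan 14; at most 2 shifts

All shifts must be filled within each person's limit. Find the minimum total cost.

£176

Jan 12 can only be covered by Fong and Delgado, so that assignment is forced.
Picking the cheapest available baker for each shift independently would cost £155, but that ignores the shift limits.
An optimal schedule: Jan 8→Leclerc, Jan 9→Delgado+Vasquez, Jan 10→Zhao, Jan 11→Leclerc, Jan 12→Fong+Delgado, Jan 13→Fong, Jan 14→Vasquez.
Total: 20 + 17 + 23 + 24 + 20 + 16 + 17 + 16 + 23 = £176.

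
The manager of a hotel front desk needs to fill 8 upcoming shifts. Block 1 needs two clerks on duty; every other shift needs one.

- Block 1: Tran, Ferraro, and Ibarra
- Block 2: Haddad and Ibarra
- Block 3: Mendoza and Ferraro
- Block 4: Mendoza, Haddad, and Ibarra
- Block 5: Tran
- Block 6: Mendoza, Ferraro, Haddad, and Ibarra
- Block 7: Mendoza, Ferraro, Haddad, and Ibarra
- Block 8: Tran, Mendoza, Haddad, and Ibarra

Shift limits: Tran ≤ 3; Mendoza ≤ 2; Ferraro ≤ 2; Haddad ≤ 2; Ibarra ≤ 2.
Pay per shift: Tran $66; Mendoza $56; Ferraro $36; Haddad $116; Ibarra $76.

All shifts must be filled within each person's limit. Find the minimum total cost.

Block 5 can only be covered by Tran, so that assignment is forced.
Picking the cheapest available clerk for each shift independently would cost $464, but that ignores the shift limits.
An optimal schedule: Block 1→Ferraro+Tran, Block 2→Ibarra, Block 3→Ferraro, Block 4→Mendoza, Block 5→Tran, Block 6→Mendoza, Block 7→Ibarra, Block 8→Tran.
Total: 36 + 66 + 76 + 36 + 56 + 66 + 56 + 76 + 66 = $534.

$534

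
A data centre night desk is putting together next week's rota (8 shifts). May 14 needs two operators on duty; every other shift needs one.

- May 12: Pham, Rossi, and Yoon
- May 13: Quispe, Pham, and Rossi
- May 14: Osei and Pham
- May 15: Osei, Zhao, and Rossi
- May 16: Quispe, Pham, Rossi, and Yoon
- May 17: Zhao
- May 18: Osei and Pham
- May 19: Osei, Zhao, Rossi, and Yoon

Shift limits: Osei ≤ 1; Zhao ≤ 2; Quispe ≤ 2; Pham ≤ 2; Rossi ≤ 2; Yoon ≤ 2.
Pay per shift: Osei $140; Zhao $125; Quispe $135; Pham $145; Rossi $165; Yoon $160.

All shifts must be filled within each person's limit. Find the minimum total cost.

$1270

May 14 can only be covered by Osei and Pham, so that assignment is forced.
May 17 can only be covered by Zhao, so that assignment is forced.
Picking the cheapest available operator for each shift independently would cost $1215, but that ignores the shift limits.
An optimal schedule: May 12→Yoon, May 13→Quispe, May 14→Osei+Pham, May 15→Zhao, May 16→Quispe, May 17→Zhao, May 18→Pham, May 19→Yoon.
Total: 160 + 135 + 140 + 145 + 125 + 135 + 125 + 145 + 160 = $1270.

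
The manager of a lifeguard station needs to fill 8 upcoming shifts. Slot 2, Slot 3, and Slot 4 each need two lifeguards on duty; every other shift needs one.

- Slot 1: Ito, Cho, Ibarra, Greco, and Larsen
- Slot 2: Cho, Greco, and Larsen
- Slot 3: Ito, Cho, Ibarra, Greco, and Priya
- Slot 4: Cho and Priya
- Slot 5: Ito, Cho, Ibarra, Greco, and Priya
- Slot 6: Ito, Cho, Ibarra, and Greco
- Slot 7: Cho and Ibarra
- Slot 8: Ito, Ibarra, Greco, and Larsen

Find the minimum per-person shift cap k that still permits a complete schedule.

With 6 lifeguards and 11 worker-slots to fill, someone must work at least ⌈11/6⌉ = 2 shifts, so k ≥ 2.
k = 2 works: Slot 1→Ibarra, Slot 2→Greco+Larsen, Slot 3→Greco+Priya, Slot 4→Cho+Priya, Slot 5→Ibarra, Slot 6→Ito, Slot 7→Cho, Slot 8→Ito.
Loads: Ito 2, Cho 2, Ibarra 2, Greco 2, Larsen 1, Priya 2 — all ≤ 2.

2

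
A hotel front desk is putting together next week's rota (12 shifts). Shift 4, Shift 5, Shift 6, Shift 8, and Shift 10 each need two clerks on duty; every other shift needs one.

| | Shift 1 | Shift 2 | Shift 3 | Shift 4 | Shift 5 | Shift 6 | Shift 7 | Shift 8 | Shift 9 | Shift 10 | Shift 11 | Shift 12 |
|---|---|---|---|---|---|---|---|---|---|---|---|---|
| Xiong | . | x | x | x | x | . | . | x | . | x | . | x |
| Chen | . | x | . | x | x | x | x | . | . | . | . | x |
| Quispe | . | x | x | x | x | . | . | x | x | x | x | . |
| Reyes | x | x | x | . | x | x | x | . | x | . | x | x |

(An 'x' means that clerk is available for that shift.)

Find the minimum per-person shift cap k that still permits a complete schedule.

5

With 4 clerks and 17 worker-slots to fill, someone must work at least ⌈17/4⌉ = 5 shifts, so k ≥ 5.
k = 5 works: Shift 1→Reyes, Shift 2→Chen, Shift 3→Xiong, Shift 4→Xiong+Chen, Shift 5→Chen+Quispe, Shift 6→Chen+Reyes, Shift 7→Chen, Shift 8→Xiong+Quispe, Shift 9→Quispe, Shift 10→Xiong+Quispe, Shift 11→Quispe, Shift 12→Xiong.
Loads: Xiong 5, Chen 5, Quispe 5, Reyes 2 — all ≤ 5.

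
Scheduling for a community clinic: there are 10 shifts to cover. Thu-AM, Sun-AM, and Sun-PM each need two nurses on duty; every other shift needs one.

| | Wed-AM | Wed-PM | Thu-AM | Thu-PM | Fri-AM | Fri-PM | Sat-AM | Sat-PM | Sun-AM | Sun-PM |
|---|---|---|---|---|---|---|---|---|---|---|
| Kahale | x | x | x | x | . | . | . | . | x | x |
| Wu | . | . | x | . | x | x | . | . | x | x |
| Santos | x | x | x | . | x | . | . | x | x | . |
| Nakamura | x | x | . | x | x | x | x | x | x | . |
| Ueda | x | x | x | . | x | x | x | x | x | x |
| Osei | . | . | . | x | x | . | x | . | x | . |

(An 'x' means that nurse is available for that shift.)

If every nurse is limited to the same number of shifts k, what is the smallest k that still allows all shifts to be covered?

3

With 6 nurses and 13 worker-slots to fill, someone must work at least ⌈13/6⌉ = 3 shifts, so k ≥ 3.
k = 3 works: Wed-AM→Kahale, Wed-PM→Santos, Thu-AM→Santos+Ueda, Thu-PM→Kahale, Fri-AM→Wu, Fri-PM→Wu, Sat-AM→Nakamura, Sat-PM→Santos, Sun-AM→Nakamura+Ueda, Sun-PM→Kahale+Wu.
Loads: Kahale 3, Wu 3, Santos 3, Nakamura 2, Ueda 2, Osei 0 — all ≤ 3.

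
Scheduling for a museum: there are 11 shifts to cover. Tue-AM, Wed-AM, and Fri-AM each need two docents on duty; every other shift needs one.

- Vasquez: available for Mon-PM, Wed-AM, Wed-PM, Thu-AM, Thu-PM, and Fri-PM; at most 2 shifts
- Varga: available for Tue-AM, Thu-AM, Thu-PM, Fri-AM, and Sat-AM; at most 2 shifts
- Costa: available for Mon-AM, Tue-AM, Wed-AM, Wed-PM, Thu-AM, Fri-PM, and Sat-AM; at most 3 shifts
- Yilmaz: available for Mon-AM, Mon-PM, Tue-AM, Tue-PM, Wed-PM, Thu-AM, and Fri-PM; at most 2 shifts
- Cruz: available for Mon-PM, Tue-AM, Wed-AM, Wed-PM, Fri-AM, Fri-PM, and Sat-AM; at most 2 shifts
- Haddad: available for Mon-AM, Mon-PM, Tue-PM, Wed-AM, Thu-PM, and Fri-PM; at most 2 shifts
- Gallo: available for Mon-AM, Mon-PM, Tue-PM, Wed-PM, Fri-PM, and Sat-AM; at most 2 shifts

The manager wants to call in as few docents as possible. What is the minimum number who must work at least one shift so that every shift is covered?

7

14 slots to fill and no one can take more than 3, so at least ⌈14/3⌉ = 5 docents are needed.
Any 6 docents together have capacity at most 3+2+2+2+2+2 = 13 < 14 slots, so 6 can never suffice.
Vasquez, Varga, Costa, Yilmaz, Cruz, Haddad, and Gallo alone can cover everything: Mon-AM→Costa, Mon-PM→Yilmaz, Tue-AM→Costa+Cruz, Tue-PM→Yilmaz, Wed-AM→Costa+Haddad, Wed-PM→Gallo, Thu-AM→Vasquez, Thu-PM→Vasquez, Fri-AM→Varga+Cruz, Fri-PM→Haddad, Sat-AM→Varga.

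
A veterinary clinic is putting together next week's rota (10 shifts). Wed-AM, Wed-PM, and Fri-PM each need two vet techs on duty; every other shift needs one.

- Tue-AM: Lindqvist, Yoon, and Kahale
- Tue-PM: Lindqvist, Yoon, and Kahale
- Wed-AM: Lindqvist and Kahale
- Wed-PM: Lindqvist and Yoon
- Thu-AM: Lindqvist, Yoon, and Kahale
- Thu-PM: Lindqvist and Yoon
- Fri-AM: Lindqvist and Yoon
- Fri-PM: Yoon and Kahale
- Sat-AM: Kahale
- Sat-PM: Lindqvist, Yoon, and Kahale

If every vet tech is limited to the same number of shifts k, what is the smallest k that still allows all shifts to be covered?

5

With 3 vet techs and 13 worker-slots to fill, someone must work at least ⌈13/3⌉ = 5 shifts, so k ≥ 5.
k = 5 works: Tue-AM→Lindqvist, Tue-PM→Yoon, Wed-AM→Lindqvist+Kahale, Wed-PM→Lindqvist+Yoon, Thu-AM→Yoon, Thu-PM→Lindqvist, Fri-AM→Lindqvist, Fri-PM→Yoon+Kahale, Sat-AM→Kahale, Sat-PM→Yoon.
Loads: Lindqvist 5, Yoon 5, Kahale 3 — all ≤ 5.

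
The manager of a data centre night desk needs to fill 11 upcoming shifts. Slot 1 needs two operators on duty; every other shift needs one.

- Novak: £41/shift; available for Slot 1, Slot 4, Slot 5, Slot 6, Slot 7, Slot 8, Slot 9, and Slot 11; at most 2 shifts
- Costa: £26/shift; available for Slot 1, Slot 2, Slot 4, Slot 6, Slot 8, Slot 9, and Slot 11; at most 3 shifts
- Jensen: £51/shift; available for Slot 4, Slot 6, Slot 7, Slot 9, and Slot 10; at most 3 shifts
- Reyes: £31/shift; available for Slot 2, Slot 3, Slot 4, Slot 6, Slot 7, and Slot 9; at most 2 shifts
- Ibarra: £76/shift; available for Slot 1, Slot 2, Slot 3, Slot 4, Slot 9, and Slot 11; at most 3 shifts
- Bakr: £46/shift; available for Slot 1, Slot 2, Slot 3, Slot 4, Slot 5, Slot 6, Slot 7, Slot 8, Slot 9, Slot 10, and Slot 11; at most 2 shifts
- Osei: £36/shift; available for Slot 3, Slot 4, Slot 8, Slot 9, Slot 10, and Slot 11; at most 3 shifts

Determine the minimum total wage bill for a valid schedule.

Picking the cheapest available operator for each shift independently would cost £362, but that ignores the shift limits.
An optimal schedule: Slot 1→Novak+Bakr, Slot 2→Costa, Slot 3→Reyes, Slot 4→Osei, Slot 5→Novak, Slot 6→Costa, Slot 7→Reyes, Slot 8→Costa, Slot 9→Bakr, Slot 10→Osei, Slot 11→Osei.
Total: 41 + 46 + 26 + 31 + 36 + 41 + 26 + 31 + 26 + 46 + 36 + 36 = £422.

£422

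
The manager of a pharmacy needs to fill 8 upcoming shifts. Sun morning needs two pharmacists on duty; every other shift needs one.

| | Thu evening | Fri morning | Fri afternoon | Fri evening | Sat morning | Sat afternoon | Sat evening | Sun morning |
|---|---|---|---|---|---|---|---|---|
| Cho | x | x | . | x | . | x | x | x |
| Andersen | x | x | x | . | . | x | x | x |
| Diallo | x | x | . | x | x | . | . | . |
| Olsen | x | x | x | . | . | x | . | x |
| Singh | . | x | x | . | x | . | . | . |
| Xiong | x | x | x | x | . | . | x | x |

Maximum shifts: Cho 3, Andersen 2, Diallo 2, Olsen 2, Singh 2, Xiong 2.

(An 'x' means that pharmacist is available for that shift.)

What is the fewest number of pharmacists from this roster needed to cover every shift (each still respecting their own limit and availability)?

9 slots to fill and no one can take more than 3, so at least ⌈9/3⌉ = 3 pharmacists are needed.
Any 3 pharmacists together have capacity at most 3+2+2 = 7 < 9 slots, so 3 can never suffice.
Cho, Andersen, Diallo, and Olsen alone can cover everything: Thu evening→Diallo, Fri morning→Olsen, Fri afternoon→Andersen, Fri evening→Cho, Sat morning→Diallo, Sat afternoon→Cho, Sat evening→Cho, Sun morning→Andersen+Olsen.

4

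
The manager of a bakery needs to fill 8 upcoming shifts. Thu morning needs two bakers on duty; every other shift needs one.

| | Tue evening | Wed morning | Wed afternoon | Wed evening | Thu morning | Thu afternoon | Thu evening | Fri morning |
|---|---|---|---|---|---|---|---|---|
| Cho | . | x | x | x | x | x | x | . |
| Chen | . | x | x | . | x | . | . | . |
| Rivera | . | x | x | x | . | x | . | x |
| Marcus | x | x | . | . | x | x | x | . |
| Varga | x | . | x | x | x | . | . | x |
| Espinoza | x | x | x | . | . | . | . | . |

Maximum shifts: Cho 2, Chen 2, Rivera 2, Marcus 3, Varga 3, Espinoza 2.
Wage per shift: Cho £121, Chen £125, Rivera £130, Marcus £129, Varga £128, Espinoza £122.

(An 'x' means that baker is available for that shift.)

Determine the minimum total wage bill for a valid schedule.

Picking the cheapest available baker for each shift independently would cost £1101, but that ignores the shift limits.
An optimal schedule: Tue evening→Espinoza, Wed morning→Espinoza, Wed afternoon→Chen, Wed evening→Varga, Thu morning→Chen+Varga, Thu afternoon→Cho, Thu evening→Cho, Fri morning→Varga.
Total: 122 + 122 + 125 + 128 + 125 + 128 + 121 + 121 + 128 = £1120.

£1120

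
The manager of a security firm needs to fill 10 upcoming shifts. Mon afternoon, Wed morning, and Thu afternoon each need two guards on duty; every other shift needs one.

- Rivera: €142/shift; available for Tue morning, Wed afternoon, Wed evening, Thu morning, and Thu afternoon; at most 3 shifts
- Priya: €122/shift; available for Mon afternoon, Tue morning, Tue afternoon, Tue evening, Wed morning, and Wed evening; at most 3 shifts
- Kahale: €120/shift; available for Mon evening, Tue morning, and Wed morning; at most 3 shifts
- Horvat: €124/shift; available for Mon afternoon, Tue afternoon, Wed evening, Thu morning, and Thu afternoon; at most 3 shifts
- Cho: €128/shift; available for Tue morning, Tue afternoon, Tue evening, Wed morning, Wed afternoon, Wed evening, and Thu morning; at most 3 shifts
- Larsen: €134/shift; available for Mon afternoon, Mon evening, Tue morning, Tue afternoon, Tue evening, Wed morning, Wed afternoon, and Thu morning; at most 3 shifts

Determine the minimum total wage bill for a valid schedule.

€1624

Thu afternoon can only be covered by Rivera and Horvat, so that assignment is forced.
Picking the cheapest available guard for each shift independently would cost €1612, but that ignores the shift limits.
An optimal schedule: Mon afternoon→Priya+Horvat, Mon evening→Kahale, Tue morning→Kahale, Tue afternoon→Priya, Tue evening→Priya, Wed morning→Kahale+Cho, Wed afternoon→Cho, Wed evening→Horvat, Thu morning→Cho, Thu afternoon→Horvat+Rivera.
Total: 122 + 124 + 120 + 120 + 122 + 122 + 120 + 128 + 128 + 124 + 128 + 124 + 142 = €1624.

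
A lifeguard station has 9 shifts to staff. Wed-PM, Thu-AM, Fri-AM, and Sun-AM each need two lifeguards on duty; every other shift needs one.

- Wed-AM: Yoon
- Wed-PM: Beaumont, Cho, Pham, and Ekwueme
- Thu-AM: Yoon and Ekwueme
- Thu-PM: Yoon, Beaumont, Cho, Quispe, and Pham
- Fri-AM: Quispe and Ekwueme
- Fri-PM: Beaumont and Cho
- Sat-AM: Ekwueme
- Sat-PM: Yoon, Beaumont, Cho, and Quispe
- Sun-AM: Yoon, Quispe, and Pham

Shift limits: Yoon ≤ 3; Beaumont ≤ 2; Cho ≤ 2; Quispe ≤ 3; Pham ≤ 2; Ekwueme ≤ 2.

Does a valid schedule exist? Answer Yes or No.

Total capacity is 14 and 13 slots are needed, so capacity alone doesn't rule it out.
Shifts {Thu-AM, Fri-AM, Sat-AM} need 5 worker-slots in total, but the lifeguards available for any of those shifts (Yoon, Quispe, and Ekwueme) can supply at most 4 among them. So no valid schedule exists.

No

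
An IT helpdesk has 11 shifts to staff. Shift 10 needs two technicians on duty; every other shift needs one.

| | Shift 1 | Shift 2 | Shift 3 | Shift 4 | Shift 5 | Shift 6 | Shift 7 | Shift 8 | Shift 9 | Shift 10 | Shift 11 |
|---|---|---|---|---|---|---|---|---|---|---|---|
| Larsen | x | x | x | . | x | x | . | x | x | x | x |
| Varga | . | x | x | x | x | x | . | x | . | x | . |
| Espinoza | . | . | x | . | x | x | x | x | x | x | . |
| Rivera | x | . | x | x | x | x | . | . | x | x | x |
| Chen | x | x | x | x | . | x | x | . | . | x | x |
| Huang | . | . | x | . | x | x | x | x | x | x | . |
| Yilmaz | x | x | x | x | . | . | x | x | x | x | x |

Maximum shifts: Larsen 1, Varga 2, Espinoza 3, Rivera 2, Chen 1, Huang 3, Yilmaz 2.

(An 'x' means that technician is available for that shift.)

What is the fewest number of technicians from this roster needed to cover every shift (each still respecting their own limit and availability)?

12 slots to fill and no one can take more than 3, so at least ⌈12/3⌉ = 4 technicians are needed.
Any 4 technicians together have capacity at most 3+3+2+2 = 10 < 12 slots, so 4 can never suffice.
Varga, Espinoza, Rivera, Huang, and Yilmaz alone can cover everything: Shift 1→Rivera, Shift 2→Varga, Shift 3→Yilmaz, Shift 4→Varga, Shift 5→Espinoza, Shift 6→Espinoza, Shift 7→Espinoza, Shift 8→Huang, Shift 9→Huang, Shift 10→Huang+Yilmaz, Shift 11→Rivera.

5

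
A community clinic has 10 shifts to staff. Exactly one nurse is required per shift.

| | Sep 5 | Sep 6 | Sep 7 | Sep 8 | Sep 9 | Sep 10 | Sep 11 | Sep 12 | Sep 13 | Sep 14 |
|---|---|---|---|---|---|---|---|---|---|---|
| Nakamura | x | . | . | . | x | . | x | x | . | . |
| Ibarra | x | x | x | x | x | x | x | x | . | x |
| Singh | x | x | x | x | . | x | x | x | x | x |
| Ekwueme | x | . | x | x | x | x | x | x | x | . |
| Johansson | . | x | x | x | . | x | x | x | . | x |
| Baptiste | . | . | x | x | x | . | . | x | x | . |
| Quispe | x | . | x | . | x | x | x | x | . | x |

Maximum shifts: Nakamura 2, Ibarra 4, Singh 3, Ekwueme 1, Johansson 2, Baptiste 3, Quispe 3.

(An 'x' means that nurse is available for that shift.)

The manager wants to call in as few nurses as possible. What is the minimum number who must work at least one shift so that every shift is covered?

3

10 slots to fill and no one can take more than 4, so at least ⌈10/4⌉ = 3 nurses are needed.
Ibarra, Singh, and Baptiste alone can cover everything: Sep 5→Ibarra, Sep 6→Ibarra, Sep 7→Baptiste, Sep 8→Baptiste, Sep 9→Ibarra, Sep 10→Ibarra, Sep 11→Singh, Sep 12→Baptiste, Sep 13→Singh, Sep 14→Singh.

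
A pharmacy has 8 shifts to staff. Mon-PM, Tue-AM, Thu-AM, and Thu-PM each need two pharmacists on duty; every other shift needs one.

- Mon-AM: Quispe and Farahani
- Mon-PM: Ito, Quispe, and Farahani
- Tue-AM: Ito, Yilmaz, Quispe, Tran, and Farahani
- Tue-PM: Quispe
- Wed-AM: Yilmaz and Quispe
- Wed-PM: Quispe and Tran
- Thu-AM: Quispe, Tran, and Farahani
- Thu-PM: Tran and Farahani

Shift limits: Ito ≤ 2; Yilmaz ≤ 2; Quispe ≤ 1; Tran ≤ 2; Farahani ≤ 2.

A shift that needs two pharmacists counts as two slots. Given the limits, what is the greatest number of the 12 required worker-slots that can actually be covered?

Total capacity across all pharmacists is 2+2+1+2+2 = 9, and 12 slots are needed, so at most 9 can be filled.
An assignment achieving 9: Mon-AM→Farahani, Mon-PM→Ito, Tue-AM→Ito+Yilmaz, Tue-PM→Quispe, Wed-AM→Yilmaz, Wed-PM→Tran, Thu-PM→Tran+Farahani.
Loads: Ito 2/2, Yilmaz 2/2, Quispe 1/1, Tran 2/2, Farahani 2/2.

9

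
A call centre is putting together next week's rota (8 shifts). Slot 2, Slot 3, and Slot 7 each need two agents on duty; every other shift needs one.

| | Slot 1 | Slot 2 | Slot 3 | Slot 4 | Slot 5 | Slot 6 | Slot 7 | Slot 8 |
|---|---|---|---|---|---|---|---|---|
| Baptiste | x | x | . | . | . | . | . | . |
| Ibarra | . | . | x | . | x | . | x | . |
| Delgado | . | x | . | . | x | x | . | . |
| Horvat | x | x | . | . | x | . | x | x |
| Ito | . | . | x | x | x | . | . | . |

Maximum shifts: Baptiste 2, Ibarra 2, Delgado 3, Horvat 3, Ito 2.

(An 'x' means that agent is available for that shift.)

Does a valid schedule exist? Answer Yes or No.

Yes

Slot 3 can only be covered by Ibarra and Ito, so that assignment is forced.
Slot 4 can only be covered by Ito, so that assignment is forced.
Slot 6 can only be covered by Delgado, so that assignment is forced.
One valid schedule: Slot 1→Baptiste, Slot 2→Baptiste+Delgado, Slot 3→Ibarra+Ito, Slot 4→Ito, Slot 5→Delgado, Slot 6→Delgado, Slot 7→Ibarra+Horvat, Slot 8→Horvat.
Loads: Baptiste 2/2, Ibarra 2/2, Delgado 3/3, Horvat 2/3, Ito 2/2 — all within limits.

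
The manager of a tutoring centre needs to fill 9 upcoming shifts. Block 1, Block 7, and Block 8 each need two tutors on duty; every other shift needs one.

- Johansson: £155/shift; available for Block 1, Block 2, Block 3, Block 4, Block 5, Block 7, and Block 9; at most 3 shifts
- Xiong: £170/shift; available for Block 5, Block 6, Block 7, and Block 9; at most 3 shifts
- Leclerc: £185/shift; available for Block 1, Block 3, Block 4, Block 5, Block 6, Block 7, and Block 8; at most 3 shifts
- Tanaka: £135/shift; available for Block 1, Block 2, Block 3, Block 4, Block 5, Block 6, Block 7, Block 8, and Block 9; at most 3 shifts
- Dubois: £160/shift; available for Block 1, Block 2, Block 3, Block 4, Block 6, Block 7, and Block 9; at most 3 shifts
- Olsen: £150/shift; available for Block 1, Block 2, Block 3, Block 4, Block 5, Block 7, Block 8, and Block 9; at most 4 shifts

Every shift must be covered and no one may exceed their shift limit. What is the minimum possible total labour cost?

£1790

Picking the cheapest available tutor for each shift independently would cost £1665, but that ignores the shift limits.
An optimal schedule: Block 1→Johansson+Dubois, Block 2→Tanaka, Block 3→Olsen, Block 4→Olsen, Block 5→Olsen, Block 6→Tanaka, Block 7→Johansson+Dubois, Block 8→Tanaka+Olsen, Block 9→Johansson.
Total: 155 + 160 + 135 + 150 + 150 + 150 + 135 + 155 + 160 + 135 + 150 + 155 = £1790.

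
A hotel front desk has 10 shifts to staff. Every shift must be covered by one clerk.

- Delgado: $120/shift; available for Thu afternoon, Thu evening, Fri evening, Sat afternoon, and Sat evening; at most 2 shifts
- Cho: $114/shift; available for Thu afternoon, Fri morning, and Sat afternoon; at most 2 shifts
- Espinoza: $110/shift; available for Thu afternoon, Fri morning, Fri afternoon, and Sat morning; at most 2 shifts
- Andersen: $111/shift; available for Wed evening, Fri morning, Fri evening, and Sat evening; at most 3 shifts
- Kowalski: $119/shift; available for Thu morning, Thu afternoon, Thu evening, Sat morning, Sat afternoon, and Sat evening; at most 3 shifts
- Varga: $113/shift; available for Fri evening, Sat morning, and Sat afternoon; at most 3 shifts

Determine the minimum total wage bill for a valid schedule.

Wed evening can only be covered by Andersen, so that assignment is forced.
Thu morning can only be covered by Kowalski, so that assignment is forced.
Fri afternoon can only be covered by Espinoza, so that assignment is forced.
Picking the cheapest available clerk for each shift independently would cost $1124, but that ignores the shift limits.
An optimal schedule: Wed evening→Andersen, Thu morning→Kowalski, Thu afternoon→Espinoza, Thu evening→Kowalski, Fri morning→Andersen, Fri afternoon→Espinoza, Fri evening→Varga, Sat morning→Varga, Sat afternoon→Varga, Sat evening→Andersen.
Total: 111 + 119 + 110 + 119 + 111 + 110 + 113 + 113 + 113 + 111 = $1130.

$1130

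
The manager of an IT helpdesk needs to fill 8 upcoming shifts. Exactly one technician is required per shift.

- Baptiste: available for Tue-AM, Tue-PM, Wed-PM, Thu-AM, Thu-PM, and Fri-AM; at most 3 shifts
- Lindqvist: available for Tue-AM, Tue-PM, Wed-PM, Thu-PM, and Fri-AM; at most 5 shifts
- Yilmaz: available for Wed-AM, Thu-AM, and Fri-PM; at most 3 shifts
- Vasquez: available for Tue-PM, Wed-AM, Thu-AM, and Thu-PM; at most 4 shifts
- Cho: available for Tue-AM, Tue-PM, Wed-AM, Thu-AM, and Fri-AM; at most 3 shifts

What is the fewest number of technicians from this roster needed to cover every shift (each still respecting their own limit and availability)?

2

8 slots to fill and no one can take more than 5, so at least ⌈8/5⌉ = 2 technicians are needed.
Lindqvist and Yilmaz alone can cover everything: Tue-AM→Lindqvist, Tue-PM→Lindqvist, Wed-AM→Yilmaz, Wed-PM→Lindqvist, Thu-AM→Yilmaz, Thu-PM→Lindqvist, Fri-AM→Lindqvist, Fri-PM→Yilmaz.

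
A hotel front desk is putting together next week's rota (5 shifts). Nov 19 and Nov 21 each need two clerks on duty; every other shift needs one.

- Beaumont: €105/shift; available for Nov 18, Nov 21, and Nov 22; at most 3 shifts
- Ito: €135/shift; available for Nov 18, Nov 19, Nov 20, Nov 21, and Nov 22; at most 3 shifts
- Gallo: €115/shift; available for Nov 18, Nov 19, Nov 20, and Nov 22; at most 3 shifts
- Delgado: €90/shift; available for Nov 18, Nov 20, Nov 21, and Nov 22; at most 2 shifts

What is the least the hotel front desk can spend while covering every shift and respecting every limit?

Nov 19 can only be covered by Ito and Gallo, so that assignment is forced.
Picking the cheapest available clerk for each shift independently would cost €715, but that ignores the shift limits.
An optimal schedule: Nov 18→Beaumont, Nov 19→Gallo+Ito, Nov 20→Delgado, Nov 21→Delgado+Beaumont, Nov 22→Beaumont.
Total: 105 + 115 + 135 + 90 + 90 + 105 + 105 = €745.

€745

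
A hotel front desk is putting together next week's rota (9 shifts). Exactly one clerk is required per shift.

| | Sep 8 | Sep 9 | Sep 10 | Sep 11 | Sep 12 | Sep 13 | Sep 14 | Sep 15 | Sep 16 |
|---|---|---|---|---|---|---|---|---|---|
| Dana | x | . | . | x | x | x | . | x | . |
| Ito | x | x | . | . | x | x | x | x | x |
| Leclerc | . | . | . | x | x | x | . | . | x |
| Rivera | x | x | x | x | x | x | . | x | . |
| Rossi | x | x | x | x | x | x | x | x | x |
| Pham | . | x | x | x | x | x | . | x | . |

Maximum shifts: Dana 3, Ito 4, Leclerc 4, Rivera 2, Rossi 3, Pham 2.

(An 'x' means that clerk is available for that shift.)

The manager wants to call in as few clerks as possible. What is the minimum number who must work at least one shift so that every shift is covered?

9 slots to fill and no one can take more than 4, so at least ⌈9/4⌉ = 3 clerks are needed.
Dana, Ito, and Rivera alone can cover everything: Sep 8→Dana, Sep 9→Ito, Sep 10→Rivera, Sep 11→Dana, Sep 12→Dana, Sep 13→Ito, Sep 14→Ito, Sep 15→Rivera, Sep 16→Ito.

3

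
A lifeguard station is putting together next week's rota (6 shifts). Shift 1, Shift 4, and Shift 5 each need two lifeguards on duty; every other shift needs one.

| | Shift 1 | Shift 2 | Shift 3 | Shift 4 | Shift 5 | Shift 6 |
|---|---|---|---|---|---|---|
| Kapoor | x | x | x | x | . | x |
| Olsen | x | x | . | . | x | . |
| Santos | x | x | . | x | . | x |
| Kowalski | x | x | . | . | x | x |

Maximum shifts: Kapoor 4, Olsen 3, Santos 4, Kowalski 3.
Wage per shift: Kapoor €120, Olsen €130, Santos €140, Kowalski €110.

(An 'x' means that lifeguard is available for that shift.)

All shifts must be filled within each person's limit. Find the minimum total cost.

€1080

Shift 3 can only be covered by Kapoor, so that assignment is forced.
Shift 4 can only be covered by Kapoor and Santos, so that assignment is forced.
Shift 5 can only be covered by Olsen and Kowalski, so that assignment is forced.
Picking the cheapest available lifeguard for each shift independently would cost €1070, but that ignores the shift limits.
An optimal schedule: Shift 1→Kowalski+Kapoor, Shift 2→Kapoor, Shift 3→Kapoor, Shift 4→Kapoor+Santos, Shift 5→Kowalski+Olsen, Shift 6→Kowalski.
Total: 110 + 120 + 120 + 120 + 120 + 140 + 110 + 130 + 110 = €1080.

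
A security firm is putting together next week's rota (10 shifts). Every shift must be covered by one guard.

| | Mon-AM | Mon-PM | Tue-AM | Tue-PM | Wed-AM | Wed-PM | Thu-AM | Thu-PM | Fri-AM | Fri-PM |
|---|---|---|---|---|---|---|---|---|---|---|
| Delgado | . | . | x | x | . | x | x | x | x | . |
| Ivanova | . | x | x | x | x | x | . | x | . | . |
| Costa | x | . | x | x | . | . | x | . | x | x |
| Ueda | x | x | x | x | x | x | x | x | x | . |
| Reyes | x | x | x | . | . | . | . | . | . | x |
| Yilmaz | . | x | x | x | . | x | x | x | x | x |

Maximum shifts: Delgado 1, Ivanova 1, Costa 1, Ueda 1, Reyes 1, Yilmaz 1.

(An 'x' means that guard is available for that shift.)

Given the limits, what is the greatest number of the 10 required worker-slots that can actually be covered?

Total capacity across all guards is 1+1+1+1+1+1 = 6, and 10 slots are needed, so at most 6 can be filled.
An assignment achieving 6: Mon-AM→Costa, Mon-PM→Ueda, Wed-AM→Ivanova, Wed-PM→Delgado, Thu-AM→Yilmaz, Fri-PM→Reyes.
Loads: Delgado 1/1, Ivanova 1/1, Costa 1/1, Ueda 1/1, Reyes 1/1, Yilmaz 1/1.

6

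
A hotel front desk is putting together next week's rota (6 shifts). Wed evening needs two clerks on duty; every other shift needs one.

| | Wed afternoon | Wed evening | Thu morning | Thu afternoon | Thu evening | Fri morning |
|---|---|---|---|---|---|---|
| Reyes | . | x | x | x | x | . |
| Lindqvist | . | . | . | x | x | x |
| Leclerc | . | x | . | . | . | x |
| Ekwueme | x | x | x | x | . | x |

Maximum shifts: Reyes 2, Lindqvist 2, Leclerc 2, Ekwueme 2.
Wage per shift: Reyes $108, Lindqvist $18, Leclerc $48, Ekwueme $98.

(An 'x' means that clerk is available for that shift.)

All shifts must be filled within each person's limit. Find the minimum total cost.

Wed afternoon can only be covered by Ekwueme, so that assignment is forced.
Picking the cheapest available clerk for each shift independently would cost $396, but that ignores the shift limits.
An optimal schedule: Wed afternoon→Ekwueme, Wed evening→Leclerc+Reyes, Thu morning→Ekwueme, Thu afternoon→Lindqvist, Thu evening→Lindqvist, Fri morning→Leclerc.
Total: 98 + 48 + 108 + 98 + 18 + 18 + 48 = $436.

$436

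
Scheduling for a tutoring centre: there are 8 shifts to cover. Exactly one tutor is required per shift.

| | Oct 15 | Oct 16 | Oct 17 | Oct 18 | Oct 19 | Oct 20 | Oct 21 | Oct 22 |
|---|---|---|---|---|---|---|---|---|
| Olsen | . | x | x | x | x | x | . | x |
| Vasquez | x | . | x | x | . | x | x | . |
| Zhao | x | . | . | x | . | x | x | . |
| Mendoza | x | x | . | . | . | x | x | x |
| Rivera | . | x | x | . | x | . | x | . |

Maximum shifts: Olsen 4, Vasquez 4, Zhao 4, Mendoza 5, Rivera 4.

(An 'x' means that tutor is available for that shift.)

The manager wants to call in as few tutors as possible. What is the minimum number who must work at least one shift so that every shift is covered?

2

8 slots to fill and no one can take more than 5, so at least ⌈8/5⌉ = 2 tutors are needed.
Olsen and Vasquez alone can cover everything: Oct 15→Vasquez, Oct 16→Olsen, Oct 17→Olsen, Oct 18→Vasquez, Oct 19→Olsen, Oct 20→Vasquez, Oct 21→Vasquez, Oct 22→Olsen.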